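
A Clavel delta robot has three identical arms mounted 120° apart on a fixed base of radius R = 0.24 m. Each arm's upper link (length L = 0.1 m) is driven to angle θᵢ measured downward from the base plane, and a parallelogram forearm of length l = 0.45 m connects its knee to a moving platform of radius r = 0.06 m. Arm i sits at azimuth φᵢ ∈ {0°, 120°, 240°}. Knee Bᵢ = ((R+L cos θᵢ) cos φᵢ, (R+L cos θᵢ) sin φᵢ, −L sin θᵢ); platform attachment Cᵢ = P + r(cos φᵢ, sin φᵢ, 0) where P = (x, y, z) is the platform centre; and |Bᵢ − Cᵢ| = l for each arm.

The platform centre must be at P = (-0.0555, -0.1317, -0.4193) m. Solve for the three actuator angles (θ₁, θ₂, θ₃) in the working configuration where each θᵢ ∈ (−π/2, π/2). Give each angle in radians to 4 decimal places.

arm 1 (φ=0.0°): x'=-0.0555, y'=-0.1317
  A=0.2355, B=-0.4193, C=(l²−L²−A²−y'²−z²)/(2L)=-0.2806
  θ1 = atan2(B,A) + arccos(C/0.4809) = 1.1347
rotate P by −φ2: (-0.0863, 0.1139, -0.4193)
  A=0.2663, B=-0.4193, C=(l²−L²−A²−y'²−z²)/(2L)=-0.3360
  γ=atan2(-0.4193,0.2663)=-1.0050;  ψ=arccos(-0.6765)=2.3138;  θ2=γ+ψ≈1.3089
φ3=240.0° → target in arm frame (0.1418, 0.0178)
  e−x'=0.0382;  (l²−L²−(e−x')²−y'²−z²)/2L = 0.0746
  θ3 = atan2(B,A) + arccos(C/0.4210) = -0.0872

θ₁ = 1.1347, θ₂ = 1.3089, θ₃ = -0.0872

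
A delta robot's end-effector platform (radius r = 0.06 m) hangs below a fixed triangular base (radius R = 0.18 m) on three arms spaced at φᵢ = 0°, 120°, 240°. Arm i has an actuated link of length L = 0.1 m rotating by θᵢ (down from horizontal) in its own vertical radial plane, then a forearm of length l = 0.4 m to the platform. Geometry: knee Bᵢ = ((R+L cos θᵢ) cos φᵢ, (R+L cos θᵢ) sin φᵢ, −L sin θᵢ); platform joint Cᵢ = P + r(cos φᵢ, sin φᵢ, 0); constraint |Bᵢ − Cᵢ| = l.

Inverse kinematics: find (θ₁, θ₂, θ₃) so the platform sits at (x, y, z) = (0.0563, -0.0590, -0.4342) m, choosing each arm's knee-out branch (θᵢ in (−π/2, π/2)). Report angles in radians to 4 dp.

rotate P by −φ1: (0.0563, -0.0590, -0.4342)
  A cos θ + B sin θ = C:  0.0637·cos θ + -0.4342·sin θ = -0.2303
  √(A²+B²)=0.4388;  θ1 = -1.4251+2.1234 ≈ 0.6982
rotate P by −φ2: (-0.0792, -0.0193, -0.4342)
  A=0.1992, B=-0.4342, C=(l²−L²−A²−y'²−z²)/(2L)=-0.3930
  θ2 = atan2(B,A) + arccos(C/0.4777) = 1.3962
φ3=240.0° → target in arm frame (0.0229, 0.0783)
  A=0.0971, B=-0.4342, C=(l²−L²−A²−y'²−z²)/(2L)=-0.2704
  γ=atan2(-0.4342,0.0971)=-1.3509;  ψ=arccos(-0.6077)=2.2239;  θ3=γ+ψ≈0.8730

θ₁ = 0.6982, θ₂ = 1.3962, θ₃ = 0.8730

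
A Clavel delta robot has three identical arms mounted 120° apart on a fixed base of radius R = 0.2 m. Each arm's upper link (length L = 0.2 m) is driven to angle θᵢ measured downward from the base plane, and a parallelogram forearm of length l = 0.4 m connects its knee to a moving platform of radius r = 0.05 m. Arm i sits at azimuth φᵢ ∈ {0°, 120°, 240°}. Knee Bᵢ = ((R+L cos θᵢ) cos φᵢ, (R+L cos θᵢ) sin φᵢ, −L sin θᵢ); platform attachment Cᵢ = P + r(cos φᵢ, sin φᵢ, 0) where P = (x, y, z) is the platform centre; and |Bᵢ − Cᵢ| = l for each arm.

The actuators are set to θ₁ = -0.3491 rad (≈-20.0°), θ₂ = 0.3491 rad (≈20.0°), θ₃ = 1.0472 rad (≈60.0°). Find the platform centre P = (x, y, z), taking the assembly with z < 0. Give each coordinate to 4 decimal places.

(0.1201, 0.0888, -0.2551)

arm 1 at φ=0.0°: (R−r)+L cos θ1 = 0.3379;  centre 1 = (0.3379, 0.0000, 0.0684)
φ2=120.0°: virtual centre (-0.1690, 0.2927, -0.0684), radius l
φ3=240.0°: virtual centre (-0.1250, -0.2165, -0.1732), radius l
|centre ₂|²−|centre ₁|² = 0.0000;  |centre ₃|²−|centre ₁|² = -0.0264
[-1.0138 0.5853 -0.2736]·P = 0.0000;  [-0.9259 -0.4330 -0.4832]·P = -0.0264
det = 0.9809;  x = 0.0157+-0.4091z,  y = 0.0273+-0.2411z
quadratic in z: (1.2255)z²+(0.1137)z+(-0.0508)=0, √Δ=0.5117 → z ∈ {-0.2551, 0.1624}; z = -0.2551 (taking z<0)
x = 0.1201, y = 0.0888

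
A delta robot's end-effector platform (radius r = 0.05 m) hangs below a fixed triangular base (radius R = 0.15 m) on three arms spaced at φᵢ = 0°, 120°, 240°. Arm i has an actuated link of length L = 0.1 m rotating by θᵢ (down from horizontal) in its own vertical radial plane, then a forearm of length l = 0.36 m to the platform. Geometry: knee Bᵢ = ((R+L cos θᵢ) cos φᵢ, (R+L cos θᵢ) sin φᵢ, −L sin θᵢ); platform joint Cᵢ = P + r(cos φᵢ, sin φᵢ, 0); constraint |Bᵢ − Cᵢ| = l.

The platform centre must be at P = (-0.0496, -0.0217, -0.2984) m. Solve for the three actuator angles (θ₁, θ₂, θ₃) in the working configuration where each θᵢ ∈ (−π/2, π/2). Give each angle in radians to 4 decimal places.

θ₁ = 0.3490, θ₂ = -0.0005, θ₃ = -0.2618

arm 1 (φ=0.0°): x'=-0.0496, y'=-0.0217
  A cos θ + B sin θ = C:  0.1496·cos θ + -0.2984·sin θ = 0.0385
  γ=atan2(-0.2984,0.1496)=-1.1061;  ψ=arccos(0.1154)=1.4551;  θ1=γ+ψ≈0.3490
φ2=120.0° → target in arm frame (0.0060, 0.0538)
  A cos θ + B sin θ = C:  0.0940·cos θ + -0.2984·sin θ = 0.0941
  γ=atan2(-0.2984,0.0940)=-1.2656;  ψ=arccos(0.3009)=1.2652;  θ2=γ+ψ≈-0.0005
φ3=240.0° → target in arm frame (0.0436, -0.0321)
  A=0.0564, B=-0.2984, C=(l²−L²−A²−y'²−z²)/(2L)=0.1317
  √(A²+B²)=0.3037;  θ3 = -1.3840+1.1221 ≈ -0.2618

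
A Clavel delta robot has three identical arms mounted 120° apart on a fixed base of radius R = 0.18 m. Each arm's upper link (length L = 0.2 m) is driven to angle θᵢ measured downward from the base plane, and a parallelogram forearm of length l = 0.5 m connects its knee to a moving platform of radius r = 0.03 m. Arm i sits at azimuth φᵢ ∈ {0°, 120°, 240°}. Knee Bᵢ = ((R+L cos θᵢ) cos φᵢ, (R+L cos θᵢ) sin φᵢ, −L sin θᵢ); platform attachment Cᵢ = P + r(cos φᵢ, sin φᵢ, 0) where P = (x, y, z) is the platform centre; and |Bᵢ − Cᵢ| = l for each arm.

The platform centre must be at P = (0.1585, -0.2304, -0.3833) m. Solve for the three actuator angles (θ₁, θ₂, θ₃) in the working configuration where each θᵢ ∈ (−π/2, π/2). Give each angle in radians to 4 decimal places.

arm 1 (φ=0.0°): x'=0.1585, y'=-0.2304
  e−x'=-0.0085;  (l²−L²−(e−x')²−y'²−z²)/2L = 0.0248
  γ=atan2(-0.3833,-0.0085)=-1.5930;  ψ=arccos(0.0647)=1.5060;  θ1=γ+ψ≈-0.0869
arm 2 (φ=120.0°): x'=-0.2788, y'=-0.0221
  e−x'=0.4288;  (l²−L²−(e−x')²−y'²−z²)/2L = -0.3031
  γ=atan2(-0.3833,0.4288)=-0.7294;  ψ=arccos(-0.5271)=2.1260;  θ2=γ+ψ≈1.3965
arm 3 (φ=240.0°): x'=0.1203, y'=0.2525
  A cos θ + B sin θ = C:  0.0297·cos θ + -0.3833·sin θ = -0.0039
  γ=atan2(-0.3833,0.0297)=-1.4934;  ψ=arccos(-0.0100)=1.5808;  θ3=γ+ψ≈0.0874

θ₁ = -0.0869, θ₂ = 1.3965, θ₃ = 0.0874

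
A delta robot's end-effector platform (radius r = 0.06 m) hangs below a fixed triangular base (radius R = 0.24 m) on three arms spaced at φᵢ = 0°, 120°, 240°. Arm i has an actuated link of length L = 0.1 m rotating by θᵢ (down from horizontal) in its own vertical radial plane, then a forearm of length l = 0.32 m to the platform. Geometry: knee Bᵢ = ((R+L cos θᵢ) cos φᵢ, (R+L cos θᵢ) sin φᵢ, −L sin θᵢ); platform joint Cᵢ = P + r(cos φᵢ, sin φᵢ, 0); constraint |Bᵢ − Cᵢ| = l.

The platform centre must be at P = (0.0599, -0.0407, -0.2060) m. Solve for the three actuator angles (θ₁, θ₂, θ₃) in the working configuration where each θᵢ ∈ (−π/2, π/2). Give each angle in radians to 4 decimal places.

θ₁ = -0.2624, θ₂ = 1.0471, θ₃ = 0.4369

arm 1 (φ=0.0°): x'=0.0599, y'=-0.0407
  e−x'=0.1201;  (l²−L²−(e−x')²−y'²−z²)/2L = 0.1694
  θ1 = atan2(B,A) + arccos(C/0.2385) = -0.2624
rotate P by −φ2: (-0.0652, -0.0315, -0.2060)
  e−x'=0.2452;  (l²−L²−(e−x')²−y'²−z²)/2L = -0.0558
  √(A²+B²)=0.3202;  θ2 = -0.6987+1.7458 ≈ 1.0471
arm 3 (φ=240.0°): x'=0.0053, y'=0.0722
  e−x'=0.1747;  (l²−L²−(e−x')²−y'²−z²)/2L = 0.0711
  γ=atan2(-0.2060,0.1747)=-0.8674;  ψ=arccos(0.2634)=1.3043;  θ3=γ+ψ≈0.4369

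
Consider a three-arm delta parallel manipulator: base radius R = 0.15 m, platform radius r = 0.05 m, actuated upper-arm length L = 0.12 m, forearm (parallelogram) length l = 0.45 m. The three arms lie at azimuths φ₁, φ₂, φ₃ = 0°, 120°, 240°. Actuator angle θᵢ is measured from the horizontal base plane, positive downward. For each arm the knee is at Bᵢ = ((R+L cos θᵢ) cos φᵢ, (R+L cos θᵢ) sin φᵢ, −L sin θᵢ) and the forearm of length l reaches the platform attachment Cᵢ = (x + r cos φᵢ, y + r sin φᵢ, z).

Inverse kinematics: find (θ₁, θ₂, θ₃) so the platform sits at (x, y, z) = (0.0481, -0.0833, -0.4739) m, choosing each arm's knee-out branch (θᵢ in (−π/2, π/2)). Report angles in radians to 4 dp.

θ₁ = 0.5239, θ₂ = 1.0474, θ₃ = 0.5240

arm 1 (φ=0.0°): x'=0.0481, y'=-0.0833
  A=0.0519, B=-0.4739, C=(l²−L²−A²−y'²−z²)/(2L)=-0.1921
  √(A²+B²)=0.4767;  θ1 = -1.4617+1.9856 ≈ 0.5239
rotate P by −φ2: (-0.0962, 0.0000, -0.4739)
  e−x'=0.1962;  (l²−L²−(e−x')²−y'²−z²)/2L = -0.3124
  √(A²+B²)=0.5129;  θ2 = -1.1783+2.2257 ≈ 1.0474
arm 3 (φ=240.0°): x'=0.0481, y'=0.0833
  A cos θ + B sin θ = C:  0.0519·cos θ + -0.4739·sin θ = -0.1921
  γ=atan2(-0.4739,0.0519)=-1.4617;  ψ=arccos(-0.4031)=1.9856;  θ3=γ+ψ≈0.5240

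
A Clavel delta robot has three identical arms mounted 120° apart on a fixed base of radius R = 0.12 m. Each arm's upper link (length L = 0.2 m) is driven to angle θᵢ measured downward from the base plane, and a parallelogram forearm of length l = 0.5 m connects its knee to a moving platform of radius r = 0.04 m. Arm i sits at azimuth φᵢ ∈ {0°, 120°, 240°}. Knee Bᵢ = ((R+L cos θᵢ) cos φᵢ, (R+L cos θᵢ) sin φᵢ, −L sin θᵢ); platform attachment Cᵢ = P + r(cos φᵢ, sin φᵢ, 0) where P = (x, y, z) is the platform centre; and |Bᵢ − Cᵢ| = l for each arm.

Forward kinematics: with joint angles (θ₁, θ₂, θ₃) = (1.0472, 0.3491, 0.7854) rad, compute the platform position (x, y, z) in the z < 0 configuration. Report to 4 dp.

(-0.1348, 0.0961, -0.5496)

O1 = (0.1800·cos0.0°, 0.1800·sin0.0°, -0.1732) = (0.1800, 0.0000, -0.1732)
O2 = (0.2679·cos120.0°, 0.2679·sin120.0°, -0.0684) = (-0.1340, 0.2320, -0.0684)
φ3=240.0°: virtual centre (-0.1107, -0.1918, -0.1414), radius l
|O₂|²−|O₁|² = 0.0141;  |O₃|²−|O₁|² = 0.0066
[-0.6279 0.4641 0.2096]·P = 0.0141;  [-0.5814 -0.3835 0.0636]·P = 0.0066
Cramer: x(z) = -0.0166+0.2152z;  y(z) = 0.0079-0.1605z
quadratic in z: (1.0721)z²+(0.2593)z+(-0.1813)=0, √Δ=0.9190 → z ∈ {-0.5496, 0.3077}; z = -0.5496 (taking z<0)
x = -0.1348, y = 0.0961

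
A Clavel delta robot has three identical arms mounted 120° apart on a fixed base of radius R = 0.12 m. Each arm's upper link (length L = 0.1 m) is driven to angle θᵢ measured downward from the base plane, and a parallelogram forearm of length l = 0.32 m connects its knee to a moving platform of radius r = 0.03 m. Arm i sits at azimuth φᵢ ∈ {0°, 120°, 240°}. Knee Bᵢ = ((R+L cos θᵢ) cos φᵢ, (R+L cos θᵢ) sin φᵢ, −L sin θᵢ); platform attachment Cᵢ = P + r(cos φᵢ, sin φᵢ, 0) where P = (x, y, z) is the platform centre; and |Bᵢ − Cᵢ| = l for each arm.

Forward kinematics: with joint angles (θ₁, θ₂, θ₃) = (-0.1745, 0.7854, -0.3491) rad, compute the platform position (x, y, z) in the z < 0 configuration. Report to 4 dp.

(0.0412, -0.0964, -0.2499)

O1 = (0.1885·cos0.0°, 0.1885·sin0.0°, 0.0174) = (0.1885, 0.0000, 0.0174)
arm 2 at φ=120.0°: ρ2 = 0.1607;  O2 = (-0.0804, 0.1392, -0.0707)
O3 = (0.1840·cos240.0°, 0.1840·sin240.0°, 0.0342) = (-0.0920, -0.1593, 0.0342)
eliminate P² terms by subtracting sphere 1 from 2 and 3
linear system: -0.5377x+0.2784y = -0.0050−-0.1761z; -0.5609x+-0.3186y = -0.0008−0.0337z
Cramer: x(z) = 0.0056-0.1428z;  y(z) = -0.0072+0.3570z
quadratic in z: (1.1479)z²+(0.0123)z+(-0.0686)=0, √Δ=0.5613 → z ∈ {-0.2499, 0.2391}; z = -0.2499 (taking z<0)
x = 0.0412, y = -0.0964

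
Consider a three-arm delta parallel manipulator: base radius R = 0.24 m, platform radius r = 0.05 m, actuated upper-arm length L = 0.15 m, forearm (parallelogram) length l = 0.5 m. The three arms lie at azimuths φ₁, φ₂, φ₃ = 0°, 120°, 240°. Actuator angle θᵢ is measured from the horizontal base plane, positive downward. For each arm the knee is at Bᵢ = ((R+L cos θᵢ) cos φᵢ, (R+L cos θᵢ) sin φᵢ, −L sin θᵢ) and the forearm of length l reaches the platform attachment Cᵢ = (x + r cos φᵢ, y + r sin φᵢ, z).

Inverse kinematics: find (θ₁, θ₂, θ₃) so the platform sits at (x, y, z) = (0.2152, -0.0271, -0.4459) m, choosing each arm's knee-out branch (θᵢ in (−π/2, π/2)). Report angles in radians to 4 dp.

θ₁ = -0.2617, θ₂ = 1.3090, θ₃ = 1.1342

φ1=0.0° → target in arm frame (0.2152, -0.0271)
  A=-0.0252, B=-0.4459, C=(l²−L²−A²−y'²−z²)/(2L)=0.0910
  √(A²+B²)=0.4466;  θ1 = -1.6273+1.3656 ≈ -0.2617
arm 2 (φ=120.0°): x'=-0.1311, y'=-0.1728
  A cos θ + B sin θ = C:  0.3211·cos θ + -0.4459·sin θ = -0.3476
  γ=atan2(-0.4459,0.3211)=-0.9467;  ψ=arccos(-0.6326)=2.2557;  θ2=γ+ψ≈1.3090
rotate P by −φ3: (-0.0841, 0.1999, -0.4459)
  A=0.2741, B=-0.4459, C=(l²−L²−A²−y'²−z²)/(2L)=-0.2881
  θ3 = atan2(B,A) + arccos(C/0.5234) = 1.1342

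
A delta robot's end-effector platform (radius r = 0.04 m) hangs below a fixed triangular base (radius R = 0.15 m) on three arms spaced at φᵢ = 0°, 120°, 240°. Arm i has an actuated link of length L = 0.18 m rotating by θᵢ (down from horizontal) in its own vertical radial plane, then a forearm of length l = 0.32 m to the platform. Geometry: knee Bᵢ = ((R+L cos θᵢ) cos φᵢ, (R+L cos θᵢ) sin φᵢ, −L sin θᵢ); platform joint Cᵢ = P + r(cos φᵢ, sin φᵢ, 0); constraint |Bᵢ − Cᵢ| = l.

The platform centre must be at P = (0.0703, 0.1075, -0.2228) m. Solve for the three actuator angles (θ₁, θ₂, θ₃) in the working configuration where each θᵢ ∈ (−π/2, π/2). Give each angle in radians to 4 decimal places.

θ₁ = 0.0875, θ₂ = 0.1747, θ₃ = 1.1345

φ1=0.0° → target in arm frame (0.0703, 0.1075)
  e−x'=0.0397;  (l²−L²−(e−x')²−y'²−z²)/2L = 0.0201
  γ=atan2(-0.2228,0.0397)=-1.3945;  ψ=arccos(0.0887)=1.4820;  θ1=γ+ψ≈0.0875
φ2=120.0° → target in arm frame (0.0579, -0.1146)
  A=0.0521, B=-0.2228, C=(l²−L²−A²−y'²−z²)/(2L)=0.0125
  θ2 = atan2(B,A) + arccos(C/0.2288) = 0.1747
φ3=240.0° → target in arm frame (-0.1282, 0.0071)
  A cos θ + B sin θ = C:  0.2382·cos θ + -0.2228·sin θ = -0.1013
  γ=atan2(-0.2228,0.2382)=-0.7519;  ψ=arccos(-0.3104)=1.8864;  θ3=γ+ψ≈1.1345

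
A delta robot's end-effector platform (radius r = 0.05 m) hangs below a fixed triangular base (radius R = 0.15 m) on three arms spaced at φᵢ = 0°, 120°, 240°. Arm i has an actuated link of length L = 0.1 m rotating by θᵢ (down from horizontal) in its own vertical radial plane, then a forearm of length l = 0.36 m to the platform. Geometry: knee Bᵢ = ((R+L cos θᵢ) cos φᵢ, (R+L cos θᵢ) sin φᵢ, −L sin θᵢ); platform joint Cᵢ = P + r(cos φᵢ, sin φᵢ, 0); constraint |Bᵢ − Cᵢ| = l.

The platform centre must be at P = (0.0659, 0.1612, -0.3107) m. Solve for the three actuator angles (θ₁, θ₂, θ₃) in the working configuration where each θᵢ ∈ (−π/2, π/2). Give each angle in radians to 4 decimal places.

θ₁ = 0.1747, θ₂ = -0.0869, θ₃ = 1.3969

φ1=0.0° → target in arm frame (0.0659, 0.1612)
  A cos θ + B sin θ = C:  0.0341·cos θ + -0.3107·sin θ = -0.0204
  √(A²+B²)=0.3126;  θ1 = -1.4615+1.6362 ≈ 0.1747
arm 2 (φ=120.0°): x'=0.1067, y'=-0.1377
  A=-0.0067, B=-0.3107, C=(l²−L²−A²−y'²−z²)/(2L)=0.0203
  √(A²+B²)=0.3108;  θ2 = -1.5922+1.5053 ≈ -0.0869
φ3=240.0° → target in arm frame (-0.1726, -0.0235)
  A=0.2726, B=-0.3107, C=(l²−L²−A²−y'²−z²)/(2L)=-0.2589
  √(A²+B²)=0.4133;  θ3 = -0.8507+2.2476 ≈ 1.3969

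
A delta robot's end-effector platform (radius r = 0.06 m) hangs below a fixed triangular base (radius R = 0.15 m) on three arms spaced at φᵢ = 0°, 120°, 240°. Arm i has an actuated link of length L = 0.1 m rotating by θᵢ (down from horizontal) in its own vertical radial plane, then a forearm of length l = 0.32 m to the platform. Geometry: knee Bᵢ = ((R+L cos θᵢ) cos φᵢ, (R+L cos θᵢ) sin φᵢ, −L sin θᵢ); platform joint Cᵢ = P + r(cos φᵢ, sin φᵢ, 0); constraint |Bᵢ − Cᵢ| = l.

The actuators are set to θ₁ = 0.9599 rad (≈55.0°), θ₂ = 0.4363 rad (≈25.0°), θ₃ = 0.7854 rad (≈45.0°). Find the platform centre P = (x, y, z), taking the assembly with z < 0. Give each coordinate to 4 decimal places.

centre 1 = (0.1474·cos0.0°, 0.1474·sin0.0°, -0.0819) = (0.1474, 0.0000, -0.0819)
arm 2 at φ=120.0°: (R−r)+L cos θ2 = 0.1806;  centre 2 = (-0.0903, 0.1564, -0.0423)
arm 3 at φ=240.0°: (R−r)+L cos θ3 = 0.1607;  centre 3 = (-0.0804, -0.1392, -0.0707)
subtract pairs → two planes through P
plane₁₂: -0.4754x+0.3129y+0.0793z = 0.0060
Cramer: x(z) = -0.0088+0.1058z;  y(z) = 0.0058-0.0927z
sphere 1 gives Az²+Bz+C=0 with A=1.0198, B=0.1297, C=-0.0713;  B²−4AC=0.3075;  roots -0.3355, 0.2083;  negative root z = -0.3355
x = -0.0443, y = 0.0369

(-0.0443, 0.0369, -0.3355)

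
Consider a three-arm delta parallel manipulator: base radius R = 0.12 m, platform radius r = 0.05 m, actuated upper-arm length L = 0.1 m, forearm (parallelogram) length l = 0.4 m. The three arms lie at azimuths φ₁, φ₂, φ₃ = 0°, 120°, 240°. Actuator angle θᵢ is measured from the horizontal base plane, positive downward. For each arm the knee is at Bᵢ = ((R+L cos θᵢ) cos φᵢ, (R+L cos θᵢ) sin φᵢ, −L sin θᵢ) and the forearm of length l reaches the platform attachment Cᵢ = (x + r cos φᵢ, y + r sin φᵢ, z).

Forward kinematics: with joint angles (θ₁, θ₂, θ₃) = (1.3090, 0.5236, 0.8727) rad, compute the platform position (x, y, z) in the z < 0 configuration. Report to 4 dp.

S1 = (0.0959·cos0.0°, 0.0959·sin0.0°, -0.0966) = (0.0959, 0.0000, -0.0966)
φ2=120.0°: virtual centre (-0.0783, 0.1356, -0.0500), radius l
φ3=240.0°: virtual centre (-0.0671, -0.1163, -0.0766), radius l
subtract pairs → two planes through P
[-0.3484 0.2712 0.0932]·P = 0.0085;  [-0.3260 -0.2326 0.0400]·P = 0.0054
det = 0.1695;  x = -0.0203+0.1919z,  y = 0.0053+-0.0971z
into |P−S₁|² = l²: 1.0462z² + 0.1476z + -0.1372 = 0;  Δ = 0.5958;  z = -0.4394 or 0.2983 → z<0 root = -0.4394
x = -0.1046, y = 0.0480

(-0.1046, 0.0480, -0.4394)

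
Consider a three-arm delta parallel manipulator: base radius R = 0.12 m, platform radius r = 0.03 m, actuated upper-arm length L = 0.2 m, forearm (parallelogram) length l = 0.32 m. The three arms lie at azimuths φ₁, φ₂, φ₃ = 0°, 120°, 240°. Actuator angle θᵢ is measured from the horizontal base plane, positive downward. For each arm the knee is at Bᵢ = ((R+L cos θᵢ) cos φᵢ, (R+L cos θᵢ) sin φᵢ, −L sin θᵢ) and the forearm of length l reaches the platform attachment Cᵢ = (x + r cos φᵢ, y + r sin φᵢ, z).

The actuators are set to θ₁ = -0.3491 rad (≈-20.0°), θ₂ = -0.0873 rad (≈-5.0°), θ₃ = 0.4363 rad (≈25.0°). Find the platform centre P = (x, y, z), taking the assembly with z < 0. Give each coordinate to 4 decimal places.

(0.0330, 0.0323, -0.1350)

S1 = (0.2779·cos0.0°, 0.2779·sin0.0°, 0.0684) = (0.2779, 0.0000, 0.0684)
arm 2 at φ=120.0°: e+L cos θ2 = 0.2892;  S2 = (-0.1446, 0.2505, 0.0174)
S3 = (0.2713·cos240.0°, 0.2713·sin240.0°, -0.0845) = (-0.1356, -0.2349, -0.0845)
eliminate P² terms by subtracting sphere 1 from 2 and 3
[-0.8451 0.5010 -0.1019]·P = 0.0020;  [-0.8271 -0.4698 -0.3059]·P = -0.0012
det = 0.8114;  x = -0.0004+-0.2479z,  y = 0.0033+-0.2146z
into |P−S₁|² = l²: 1.1075z² + -0.0003z + -0.0202 = 0;  Δ = 0.0896;  z = -0.1350 or 0.1352 → z<0 root = -0.1350
x = 0.0330, y = 0.0323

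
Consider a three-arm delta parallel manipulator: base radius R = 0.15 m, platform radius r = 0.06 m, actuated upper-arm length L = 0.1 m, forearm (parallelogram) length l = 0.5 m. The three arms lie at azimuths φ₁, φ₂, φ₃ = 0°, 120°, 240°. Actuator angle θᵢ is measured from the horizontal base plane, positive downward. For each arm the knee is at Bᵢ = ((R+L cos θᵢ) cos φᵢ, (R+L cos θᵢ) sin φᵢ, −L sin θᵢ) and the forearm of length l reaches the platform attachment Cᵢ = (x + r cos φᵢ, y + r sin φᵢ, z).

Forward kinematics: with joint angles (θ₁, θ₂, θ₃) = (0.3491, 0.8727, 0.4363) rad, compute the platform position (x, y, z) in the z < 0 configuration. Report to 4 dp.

arm 1 at φ=0.0°: ρ1 = 0.1840;  O1 = (0.1840, 0.0000, -0.0342)
φ2=120.0°: virtual centre (-0.0771, 0.1336, -0.0766), radius l
φ3=240.0°: virtual centre (-0.0903, -0.1564, -0.0423), radius l
|O₂|²−|O₁|² = -0.0053;  |O₃|²−|O₁|² = -0.0006
[-0.5222 0.2672 -0.0848]·P = -0.0053;  [-0.5486 -0.3129 -0.0161]·P = -0.0006
Cramer: x(z) = 0.0059-0.0995z;  y(z) = -0.0084+0.1229z
sphere 1 gives Az²+Bz+C=0 with A=1.0250, B=0.1018, C=-0.2171;  B²−4AC=0.9003;  roots -0.5125, 0.4132;  negative root z = -0.5125
x = 0.0569, y = -0.0715

(0.0569, -0.0715, -0.5125)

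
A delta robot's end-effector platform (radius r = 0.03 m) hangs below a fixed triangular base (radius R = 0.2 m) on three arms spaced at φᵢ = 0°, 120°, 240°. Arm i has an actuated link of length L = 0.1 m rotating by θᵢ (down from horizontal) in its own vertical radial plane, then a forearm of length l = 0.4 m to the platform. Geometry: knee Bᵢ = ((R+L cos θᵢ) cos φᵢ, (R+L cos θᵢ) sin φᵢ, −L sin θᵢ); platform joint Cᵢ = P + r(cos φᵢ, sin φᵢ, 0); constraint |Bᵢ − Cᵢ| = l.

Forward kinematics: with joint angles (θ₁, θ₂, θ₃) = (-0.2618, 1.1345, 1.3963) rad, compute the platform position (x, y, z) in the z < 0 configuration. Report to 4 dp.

φ1=0.0°: virtual centre (0.2666, 0.0000, 0.0259), radius l
arm 2 at φ=120.0°: ρ2 = 0.2123;  centre 2 = (-0.1061, 0.1838, -0.0906)
φ3=240.0°: virtual centre (-0.0937, -0.1623, -0.0985), radius l
subtract pairs → two planes through P
plane₁₂: -0.7454x+0.3676y+-0.2330z = -0.0185
Cramer: x(z) = 0.0314-0.3296z;  y(z) = 0.0134-0.0345z
into |P−centre ₁|² = l²: 1.1099z² + 0.1024z + -0.1038 = 0;  Δ = 0.4714;  z = -0.3554 or 0.2632 → z<0 root = -0.3554
x = 0.1485, y = 0.0256

(0.1485, 0.0256, -0.3554)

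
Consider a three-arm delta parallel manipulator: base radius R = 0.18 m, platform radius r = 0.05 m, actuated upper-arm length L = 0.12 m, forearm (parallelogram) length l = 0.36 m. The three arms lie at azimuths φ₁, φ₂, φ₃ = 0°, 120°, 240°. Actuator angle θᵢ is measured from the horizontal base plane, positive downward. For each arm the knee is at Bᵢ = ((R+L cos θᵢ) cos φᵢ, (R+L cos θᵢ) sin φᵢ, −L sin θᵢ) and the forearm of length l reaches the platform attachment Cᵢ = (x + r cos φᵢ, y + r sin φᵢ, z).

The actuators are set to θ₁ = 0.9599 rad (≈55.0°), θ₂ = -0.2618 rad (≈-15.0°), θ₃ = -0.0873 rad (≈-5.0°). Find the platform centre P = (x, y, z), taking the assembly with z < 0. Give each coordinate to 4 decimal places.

(-0.1185, 0.0123, -0.2678)

φ1=0.0°: virtual centre (0.1988, 0.0000, -0.0983), radius l
φ2=120.0°: virtual centre (-0.1230, 0.2130, 0.0311), radius l
arm 3 at φ=240.0°: (R−r)+L cos θ3 = 0.2495;  centre 3 = (-0.1248, -0.2161, 0.0105)
|centre ₂|²−|centre ₁|² = 0.0122;  |centre ₃|²−|centre ₁|² = 0.0132
plane₁₂: -0.6436x+0.4259y+0.2587z = 0.0122
Cramer: x(z) = -0.0197+0.3692z;  y(z) = -0.0010-0.0496z
into |P−centre ₁|² = l²: 1.1388z² + 0.0353z + -0.0722 = 0;  Δ = 0.3300;  z = -0.2678 or 0.2367 → z<0 root = -0.2678
x = -0.1185, y = 0.0123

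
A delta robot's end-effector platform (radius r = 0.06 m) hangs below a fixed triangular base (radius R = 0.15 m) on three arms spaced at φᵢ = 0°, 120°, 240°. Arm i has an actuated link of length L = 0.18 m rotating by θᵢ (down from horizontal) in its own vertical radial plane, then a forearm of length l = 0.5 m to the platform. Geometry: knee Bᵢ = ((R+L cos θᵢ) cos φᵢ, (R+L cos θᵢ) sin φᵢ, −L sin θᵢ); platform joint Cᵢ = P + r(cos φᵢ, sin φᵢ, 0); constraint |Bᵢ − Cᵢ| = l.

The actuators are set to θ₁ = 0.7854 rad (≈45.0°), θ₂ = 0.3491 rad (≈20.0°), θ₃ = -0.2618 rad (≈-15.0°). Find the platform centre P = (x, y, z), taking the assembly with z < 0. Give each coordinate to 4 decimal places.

(-0.1612, -0.1044, -0.4369)

arm 1 at φ=0.0°: ρ1 = 0.2173;  S1 = (0.2173, 0.0000, -0.1273)
arm 2 at φ=120.0°: ρ2 = 0.2591;  S2 = (-0.1296, 0.2244, -0.0616)
arm 3 at φ=240.0°: ρ3 = 0.2639;  S3 = (-0.1319, -0.2285, 0.0466)
eliminate P² terms by subtracting sphere 1 from 2 and 3
[-0.6937 0.4488 0.1314]·P = 0.0075;  [-0.6984 -0.4570 0.3477]·P = 0.0084
Cramer: x(z) = -0.0114+0.3428z;  y(z) = -0.0009+0.2370z
sphere 1 gives Az²+Bz+C=0 with A=1.1737, B=0.0973, C=-0.1815;  B²−4AC=0.8615;  roots -0.4369, 0.3539;  negative root z = -0.4369
x = -0.1612, y = -0.1044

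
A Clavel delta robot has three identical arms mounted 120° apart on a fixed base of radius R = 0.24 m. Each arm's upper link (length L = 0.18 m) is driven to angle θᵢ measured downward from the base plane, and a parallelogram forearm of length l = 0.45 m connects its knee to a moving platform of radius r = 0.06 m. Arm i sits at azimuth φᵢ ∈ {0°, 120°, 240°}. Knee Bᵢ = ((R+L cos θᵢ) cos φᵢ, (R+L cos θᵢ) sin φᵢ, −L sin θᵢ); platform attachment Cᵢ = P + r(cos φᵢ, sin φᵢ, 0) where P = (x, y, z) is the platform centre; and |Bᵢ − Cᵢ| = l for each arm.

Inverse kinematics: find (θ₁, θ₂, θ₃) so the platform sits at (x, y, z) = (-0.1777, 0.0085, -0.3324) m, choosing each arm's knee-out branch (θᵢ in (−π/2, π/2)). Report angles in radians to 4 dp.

θ₁ = 1.2218, θ₂ = -0.0003, θ₃ = 0.0873

arm 1 (φ=0.0°): x'=-0.1777, y'=0.0085
  A cos θ + B sin θ = C:  0.3577·cos θ + -0.3324·sin θ = -0.1900
  θ1 = atan2(B,A) + arccos(C/0.4883) = 1.2218
arm 2 (φ=120.0°): x'=0.0962, y'=0.1496
  e−x'=0.0838;  (l²−L²−(e−x')²−y'²−z²)/2L = 0.0839
  θ2 = atan2(B,A) + arccos(C/0.3428) = -0.0003
arm 3 (φ=240.0°): x'=0.0815, y'=-0.1581
  A=0.0985, B=-0.3324, C=(l²−L²−A²−y'²−z²)/(2L)=0.0692
  √(A²+B²)=0.3467;  θ3 = -1.2827+1.3700 ≈ 0.0873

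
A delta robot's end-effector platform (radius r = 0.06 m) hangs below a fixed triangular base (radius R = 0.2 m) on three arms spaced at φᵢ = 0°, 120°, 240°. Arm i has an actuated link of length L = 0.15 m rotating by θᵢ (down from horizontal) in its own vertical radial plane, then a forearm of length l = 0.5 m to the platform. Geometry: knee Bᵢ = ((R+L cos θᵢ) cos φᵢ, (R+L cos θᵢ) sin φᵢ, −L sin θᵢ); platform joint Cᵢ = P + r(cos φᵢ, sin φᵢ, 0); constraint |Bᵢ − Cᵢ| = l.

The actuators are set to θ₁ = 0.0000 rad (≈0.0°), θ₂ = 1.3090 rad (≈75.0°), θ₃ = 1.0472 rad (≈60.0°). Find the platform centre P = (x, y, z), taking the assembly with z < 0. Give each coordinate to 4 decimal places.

(0.2092, -0.0475, -0.4911)

arm 1 at φ=0.0°: (R−r)+L cos θ1 = 0.2900;  centre 1 = (0.2900, 0.0000, 0.0000)
arm 2 at φ=120.0°: (R−r)+L cos θ2 = 0.1788;  centre 2 = (-0.0894, 0.1549, -0.1449)
arm 3 at φ=240.0°: (R−r)+L cos θ3 = 0.2150;  centre 3 = (-0.1075, -0.1862, -0.1299)
eliminate P² terms by subtracting sphere 1 from 2 and 3
linear system: -0.7588x+0.3097y = -0.0311−-0.2898z; -0.7950x+-0.3724y = -0.0210−-0.2598z
Cramer: x(z) = 0.0342-0.3562z;  y(z) = -0.0167+0.0628z
into |P−centre ₁|² = l²: 1.1308z² + 0.1801z + -0.1843 = 0;  Δ = 0.8661;  z = -0.4911 or 0.3318 → z<0 root = -0.4911
x = 0.2092, y = -0.0475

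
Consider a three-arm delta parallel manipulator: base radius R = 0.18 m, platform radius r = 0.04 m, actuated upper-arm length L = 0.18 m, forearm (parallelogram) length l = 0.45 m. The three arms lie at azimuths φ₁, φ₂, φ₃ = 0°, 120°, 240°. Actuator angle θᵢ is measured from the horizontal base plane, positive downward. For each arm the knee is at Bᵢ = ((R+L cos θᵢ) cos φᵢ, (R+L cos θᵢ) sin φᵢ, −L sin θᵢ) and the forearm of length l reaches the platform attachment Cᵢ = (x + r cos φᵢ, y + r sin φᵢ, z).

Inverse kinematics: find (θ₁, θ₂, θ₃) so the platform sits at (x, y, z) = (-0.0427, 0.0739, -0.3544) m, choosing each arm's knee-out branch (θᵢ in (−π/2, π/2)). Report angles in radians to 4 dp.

θ₁ = 0.4365, θ₂ = -0.1744, θ₃ = 0.4363

arm 1 (φ=0.0°): x'=-0.0427, y'=0.0739
  e−x'=0.1827;  (l²−L²−(e−x')²−y'²−z²)/2L = 0.0157
  θ1 = atan2(B,A) + arccos(C/0.3987) = 0.4365
arm 2 (φ=120.0°): x'=0.0853, y'=0.0000
  A cos θ + B sin θ = C:  0.0547·cos θ + -0.3544·sin θ = 0.1153
  θ2 = atan2(B,A) + arccos(C/0.3586) = -0.1744
φ3=240.0° → target in arm frame (-0.0426, -0.0739)
  A cos θ + B sin θ = C:  0.1826·cos θ + -0.3544·sin θ = 0.0158
  √(A²+B²)=0.3987;  θ3 = -1.0949+1.5313 ≈ 0.4363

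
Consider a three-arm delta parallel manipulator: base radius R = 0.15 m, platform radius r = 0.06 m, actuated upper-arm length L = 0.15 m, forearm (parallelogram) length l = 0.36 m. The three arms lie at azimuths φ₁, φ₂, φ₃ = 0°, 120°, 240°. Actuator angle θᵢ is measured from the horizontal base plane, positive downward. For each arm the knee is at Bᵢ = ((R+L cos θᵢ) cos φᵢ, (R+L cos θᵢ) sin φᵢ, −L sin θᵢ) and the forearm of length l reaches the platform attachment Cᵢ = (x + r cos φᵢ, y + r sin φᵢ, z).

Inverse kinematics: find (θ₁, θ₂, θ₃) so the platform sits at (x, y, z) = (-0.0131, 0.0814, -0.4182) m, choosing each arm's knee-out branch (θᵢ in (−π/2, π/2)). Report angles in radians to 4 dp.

rotate P by −φ1: (-0.0131, 0.0814, -0.4182)
  A cos θ + B sin θ = C:  0.1031·cos θ + -0.4182·sin θ = -0.2835
  γ=atan2(-0.4182,0.1031)=-1.3291;  ψ=arccos(-0.6582)=2.2892;  θ1=γ+ψ≈0.9601
arm 2 (φ=120.0°): x'=0.0770, y'=-0.0294
  A=0.0130, B=-0.4182, C=(l²−L²−A²−y'²−z²)/(2L)=-0.2294
  θ2 = atan2(B,A) + arccos(C/0.4184) = 0.6113
φ3=240.0° → target in arm frame (-0.0639, -0.0520)
  e−x'=0.1539;  (l²−L²−(e−x')²−y'²−z²)/2L = -0.3140
  √(A²+B²)=0.4456;  θ3 = -1.2181+2.3527 ≈ 1.1346

θ₁ = 0.9601, θ₂ = 0.6113, θ₃ = 1.1346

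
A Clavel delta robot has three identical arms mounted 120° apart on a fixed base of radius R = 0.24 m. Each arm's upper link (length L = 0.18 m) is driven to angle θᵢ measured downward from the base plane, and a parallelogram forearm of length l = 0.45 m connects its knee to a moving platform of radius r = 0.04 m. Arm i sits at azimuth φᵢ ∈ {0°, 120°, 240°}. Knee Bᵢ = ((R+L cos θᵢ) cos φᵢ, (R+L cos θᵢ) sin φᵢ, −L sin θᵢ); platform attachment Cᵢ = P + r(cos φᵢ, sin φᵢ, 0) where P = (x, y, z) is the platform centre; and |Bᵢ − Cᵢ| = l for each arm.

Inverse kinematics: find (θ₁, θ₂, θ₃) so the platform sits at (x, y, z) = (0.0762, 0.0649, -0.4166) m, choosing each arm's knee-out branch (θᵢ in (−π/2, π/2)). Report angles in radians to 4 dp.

θ₁ = 0.4364, θ₂ = 0.6981, θ₃ = 1.1348

rotate P by −φ1: (0.0762, 0.0649, -0.4166)
  e−x'=0.1238;  (l²−L²−(e−x')²−y'²−z²)/2L = -0.0639
  θ1 = atan2(B,A) + arccos(C/0.4346) = 0.4364
arm 2 (φ=120.0°): x'=0.0181, y'=-0.0984
  e−x'=0.1819;  (l²−L²−(e−x')²−y'²−z²)/2L = -0.1284
  θ2 = atan2(B,A) + arccos(C/0.4546) = 0.6981
φ3=240.0° → target in arm frame (-0.0943, 0.0335)
  A=0.2943, B=-0.4166, C=(l²−L²−A²−y'²−z²)/(2L)=-0.2533
  θ3 = atan2(B,A) + arccos(C/0.5101) = 1.1348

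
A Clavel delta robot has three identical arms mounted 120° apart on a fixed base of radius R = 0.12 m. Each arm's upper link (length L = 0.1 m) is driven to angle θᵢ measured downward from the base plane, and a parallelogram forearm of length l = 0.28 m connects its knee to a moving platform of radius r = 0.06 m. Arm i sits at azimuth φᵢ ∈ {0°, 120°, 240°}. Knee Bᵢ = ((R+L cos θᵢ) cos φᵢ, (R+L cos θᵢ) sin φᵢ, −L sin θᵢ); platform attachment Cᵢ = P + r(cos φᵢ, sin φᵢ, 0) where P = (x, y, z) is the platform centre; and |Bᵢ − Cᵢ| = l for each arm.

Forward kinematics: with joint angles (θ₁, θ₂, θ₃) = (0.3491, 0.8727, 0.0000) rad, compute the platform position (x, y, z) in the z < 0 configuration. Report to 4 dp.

arm 1 at φ=0.0°: (R−r)+L cos θ1 = 0.1540;  O1 = (0.1540, 0.0000, -0.0342)
φ2=120.0°: virtual centre (-0.0621, 0.1076, -0.0766), radius l
arm 3 at φ=240.0°: (R−r)+L cos θ3 = 0.1600;  O3 = (-0.0800, -0.1386, 0.0000)
subtract pairs → two planes through P
[-0.4322 0.2153 -0.0848]·P = -0.0036;  [-0.4679 -0.2771 0.0684]·P = 0.0007
Cramer: x(z) = 0.0038-0.0398z;  y(z) = -0.0090+0.3141z
quadratic in z: (1.1002)z²+(0.0747)z+(-0.0546)=0, √Δ=0.4958 → z ∈ {-0.2593, 0.1914}; z = -0.2593 (taking z<0)
x = 0.0141, y = -0.0904

(0.0141, -0.0904, -0.2593)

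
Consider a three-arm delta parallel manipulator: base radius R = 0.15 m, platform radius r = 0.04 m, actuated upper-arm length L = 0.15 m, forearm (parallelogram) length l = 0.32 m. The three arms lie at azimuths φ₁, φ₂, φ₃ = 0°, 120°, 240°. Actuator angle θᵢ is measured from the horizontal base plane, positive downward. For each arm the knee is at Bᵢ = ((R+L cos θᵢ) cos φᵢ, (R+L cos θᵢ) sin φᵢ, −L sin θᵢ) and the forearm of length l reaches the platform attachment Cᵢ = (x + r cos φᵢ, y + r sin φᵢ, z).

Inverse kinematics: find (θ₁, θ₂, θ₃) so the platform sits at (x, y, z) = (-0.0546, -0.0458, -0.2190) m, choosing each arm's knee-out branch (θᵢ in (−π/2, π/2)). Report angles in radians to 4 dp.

φ1=0.0° → target in arm frame (-0.0546, -0.0458)
  e−x'=0.1646;  (l²−L²−(e−x')²−y'²−z²)/2L = 0.0092
  γ=atan2(-0.2190,0.1646)=-0.9263;  ψ=arccos(0.0334)=1.5374;  θ1=γ+ψ≈0.6111
φ2=120.0° → target in arm frame (-0.0124, 0.0702)
  A=0.1224, B=-0.2190, C=(l²−L²−A²−y'²−z²)/(2L)=0.0401
  √(A²+B²)=0.2509;  θ2 = -1.0613+1.4101 ≈ 0.3489
φ3=240.0° → target in arm frame (0.0670, -0.0244)
  A=0.0430, B=-0.2190, C=(l²−L²−A²−y'²−z²)/(2L)=0.0983
  γ=atan2(-0.2190,0.0430)=-1.3768;  ψ=arccos(0.4405)=1.1147;  θ3=γ+ψ≈-0.2621

θ₁ = 0.6111, θ₂ = 0.3489, θ₃ = -0.2621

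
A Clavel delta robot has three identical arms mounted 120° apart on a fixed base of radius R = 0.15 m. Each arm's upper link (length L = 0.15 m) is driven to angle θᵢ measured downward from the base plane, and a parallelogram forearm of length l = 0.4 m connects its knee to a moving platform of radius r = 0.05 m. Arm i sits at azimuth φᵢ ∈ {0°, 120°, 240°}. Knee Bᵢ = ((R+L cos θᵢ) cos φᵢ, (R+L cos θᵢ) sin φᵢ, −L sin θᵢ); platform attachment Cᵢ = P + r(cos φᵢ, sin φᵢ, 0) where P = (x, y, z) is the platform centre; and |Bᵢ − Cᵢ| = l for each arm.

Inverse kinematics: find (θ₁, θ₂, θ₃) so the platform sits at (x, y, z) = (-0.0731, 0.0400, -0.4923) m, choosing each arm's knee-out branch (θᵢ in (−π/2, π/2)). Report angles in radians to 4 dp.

φ1=0.0° → target in arm frame (-0.0731, 0.0400)
  A=0.1731, B=-0.4923, C=(l²−L²−A²−y'²−z²)/(2L)=-0.4547
  θ1 = atan2(B,A) + arccos(C/0.5218) = 1.3962
arm 2 (φ=120.0°): x'=0.0712, y'=0.0433
  A=0.0288, B=-0.4923, C=(l²−L²−A²−y'²−z²)/(2L)=-0.3585
  γ=atan2(-0.4923,0.0288)=-1.5123;  ψ=arccos(-0.7271)=2.3848;  θ2=γ+ψ≈0.8725
rotate P by −φ3: (0.0019, -0.0833, -0.4923)
  e−x'=0.0981;  (l²−L²−(e−x')²−y'²−z²)/2L = -0.4047
  θ3 = atan2(B,A) + arccos(C/0.5020) = 1.1345

θ₁ = 1.3962, θ₂ = 0.8725, θ₃ = 1.1345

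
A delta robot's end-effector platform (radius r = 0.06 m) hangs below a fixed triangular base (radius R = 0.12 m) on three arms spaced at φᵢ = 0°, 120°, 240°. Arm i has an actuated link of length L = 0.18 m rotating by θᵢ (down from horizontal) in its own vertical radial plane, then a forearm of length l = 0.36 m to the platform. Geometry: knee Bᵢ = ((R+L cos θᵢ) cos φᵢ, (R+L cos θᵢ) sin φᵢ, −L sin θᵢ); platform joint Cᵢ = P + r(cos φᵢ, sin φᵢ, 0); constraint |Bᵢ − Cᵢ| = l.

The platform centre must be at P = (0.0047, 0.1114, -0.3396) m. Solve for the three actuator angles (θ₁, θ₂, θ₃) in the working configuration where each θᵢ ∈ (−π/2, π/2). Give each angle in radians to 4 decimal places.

arm 1 (φ=0.0°): x'=0.0047, y'=0.1114
  A=0.0553, B=-0.3396, C=(l²−L²−A²−y'²−z²)/(2L)=-0.0933
  γ=atan2(-0.3396,0.0553)=-1.4094;  ψ=arccos(-0.2712)=1.8455;  θ1=γ+ψ≈0.4361
rotate P by −φ2: (0.0941, -0.0598, -0.3396)
  A=-0.0341, B=-0.3396, C=(l²−L²−A²−y'²−z²)/(2L)=-0.0635
  √(A²+B²)=0.3413;  θ2 = -1.6709+1.7580 ≈ 0.0870
φ3=240.0° → target in arm frame (-0.0988, -0.0516)
  A=0.1588, B=-0.3396, C=(l²−L²−A²−y'²−z²)/(2L)=-0.1278
  θ3 = atan2(B,A) + arccos(C/0.3749) = 0.7854

θ₁ = 0.4361, θ₂ = 0.0870, θ₃ = 0.7854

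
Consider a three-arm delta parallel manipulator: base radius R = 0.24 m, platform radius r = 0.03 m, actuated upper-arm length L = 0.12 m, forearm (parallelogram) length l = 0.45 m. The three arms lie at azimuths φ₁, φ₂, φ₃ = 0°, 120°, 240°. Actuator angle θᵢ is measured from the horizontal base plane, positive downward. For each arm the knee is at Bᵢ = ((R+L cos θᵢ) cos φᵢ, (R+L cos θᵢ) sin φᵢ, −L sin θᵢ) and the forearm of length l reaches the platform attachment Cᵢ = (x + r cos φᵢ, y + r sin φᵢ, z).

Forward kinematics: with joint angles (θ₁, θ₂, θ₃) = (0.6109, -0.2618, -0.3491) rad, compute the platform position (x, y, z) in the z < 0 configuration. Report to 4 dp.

φ1=0.0°: virtual centre (0.3083, 0.0000, -0.0688), radius l
arm 2 at φ=120.0°: ρ2 = 0.3259;  S2 = (-0.1630, 0.2822, 0.0311)
arm 3 at φ=240.0°: ρ3 = 0.3228;  S3 = (-0.1614, -0.2795, 0.0410)
subtract pairs → two planes through P
plane₁₂: -0.9425x+0.5645y+0.1998z = 0.0074
det = 1.0572;  x = -0.0072+0.2230z,  y = 0.0012+0.0184z
sphere 1 gives Az²+Bz+C=0 with A=1.0501, B=-0.0030, C=-0.0983;  B²−4AC=0.4127;  roots -0.3045, 0.3073;  negative root z = -0.3045
x = -0.0751, y = -0.0044

(-0.0751, -0.0044, -0.3045)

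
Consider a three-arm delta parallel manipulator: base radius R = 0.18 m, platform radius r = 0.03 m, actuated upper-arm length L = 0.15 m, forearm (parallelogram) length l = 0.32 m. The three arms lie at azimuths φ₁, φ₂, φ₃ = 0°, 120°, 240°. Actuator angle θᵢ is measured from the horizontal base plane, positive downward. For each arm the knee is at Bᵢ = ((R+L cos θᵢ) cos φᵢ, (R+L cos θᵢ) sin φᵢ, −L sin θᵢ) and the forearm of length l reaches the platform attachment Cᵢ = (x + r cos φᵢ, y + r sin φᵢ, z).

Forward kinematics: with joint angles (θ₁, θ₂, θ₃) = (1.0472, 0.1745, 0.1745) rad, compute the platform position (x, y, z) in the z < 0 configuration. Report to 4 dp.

O1 = (0.2250·cos0.0°, 0.2250·sin0.0°, -0.1299) = (0.2250, 0.0000, -0.1299)
O2 = (0.2977·cos120.0°, 0.2977·sin120.0°, -0.0260) = (-0.1489, 0.2578, -0.0260)
φ3=240.0°: virtual centre (-0.1489, -0.2578, -0.0260), radius l
|O₂|²−|O₁|² = 0.0218;  |O₃|²−|O₁|² = 0.0218
[-0.7477 0.5157 0.2077]·P = 0.0218;  [-0.7477 -0.5157 0.2077]·P = 0.0218
Cramer: x(z) = -0.0292+0.2778z;  y(z) = 0.0000-0.0000z
sphere 1 gives Az²+Bz+C=0 with A=1.0772, B=0.1186, C=-0.0209;  B²−4AC=0.1042;  roots -0.2049, 0.0948;  negative root z = -0.2049
x = -0.0861, y = 0.0000

(-0.0861, 0.0000, -0.2049)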